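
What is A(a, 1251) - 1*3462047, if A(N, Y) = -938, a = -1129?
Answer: -3462985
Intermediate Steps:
A(a, 1251) - 1*3462047 = -938 - 1*3462047 = -938 - 3462047 = -3462985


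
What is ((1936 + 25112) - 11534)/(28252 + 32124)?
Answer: 7757/30188 ≈ 0.25696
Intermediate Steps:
((1936 + 25112) - 11534)/(28252 + 32124) = (27048 - 11534)/60376 = 15514*(1/60376) = 7757/30188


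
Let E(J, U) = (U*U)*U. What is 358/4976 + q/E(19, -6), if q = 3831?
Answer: -49442/2799 ≈ -17.664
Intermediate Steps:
E(J, U) = U³ (E(J, U) = U²*U = U³)
358/4976 + q/E(19, -6) = 358/4976 + 3831/((-6)³) = 358*(1/4976) + 3831/(-216) = 179/2488 + 3831*(-1/216) = 179/2488 - 1277/72 = -49442/2799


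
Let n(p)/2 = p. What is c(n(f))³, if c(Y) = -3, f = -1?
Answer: -27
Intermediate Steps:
n(p) = 2*p
c(n(f))³ = (-3)³ = -27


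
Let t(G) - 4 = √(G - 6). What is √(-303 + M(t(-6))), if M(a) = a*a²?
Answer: √(-383 + 72*I*√3) ≈ 3.1458 + 19.822*I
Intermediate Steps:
t(G) = 4 + √(-6 + G) (t(G) = 4 + √(G - 6) = 4 + √(-6 + G))
M(a) = a³
√(-303 + M(t(-6))) = √(-303 + (4 + √(-6 - 6))³) = √(-303 + (4 + √(-12))³) = √(-303 + (4 + 2*I*√3)³)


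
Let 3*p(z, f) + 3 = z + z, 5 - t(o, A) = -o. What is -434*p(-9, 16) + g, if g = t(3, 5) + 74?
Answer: 3120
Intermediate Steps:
t(o, A) = 5 + o (t(o, A) = 5 - (-1)*o = 5 + o)
g = 82 (g = (5 + 3) + 74 = 8 + 74 = 82)
p(z, f) = -1 + 2*z/3 (p(z, f) = -1 + (z + z)/3 = -1 + (2*z)/3 = -1 + 2*z/3)
-434*p(-9, 16) + g = -434*(-1 + (⅔)*(-9)) + 82 = -434*(-1 - 6) + 82 = -434*(-7) + 82 = 3038 + 82 = 3120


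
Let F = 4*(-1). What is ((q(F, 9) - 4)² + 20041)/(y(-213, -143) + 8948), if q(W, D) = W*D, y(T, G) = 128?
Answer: 21641/9076 ≈ 2.3844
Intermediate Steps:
F = -4
q(W, D) = D*W
((q(F, 9) - 4)² + 20041)/(y(-213, -143) + 8948) = ((9*(-4) - 4)² + 20041)/(128 + 8948) = ((-36 - 4)² + 20041)/9076 = ((-40)² + 20041)*(1/9076) = (1600 + 20041)*(1/9076) = 21641*(1/9076) = 21641/9076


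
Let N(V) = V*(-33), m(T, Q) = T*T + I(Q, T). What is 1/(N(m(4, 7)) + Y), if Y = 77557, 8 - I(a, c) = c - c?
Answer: 1/76765 ≈ 1.3027e-5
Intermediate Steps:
I(a, c) = 8 (I(a, c) = 8 - (c - c) = 8 - 1*0 = 8 + 0 = 8)
m(T, Q) = 8 + T² (m(T, Q) = T*T + 8 = T² + 8 = 8 + T²)
N(V) = -33*V
1/(N(m(4, 7)) + Y) = 1/(-33*(8 + 4²) + 77557) = 1/(-33*(8 + 16) + 77557) = 1/(-33*24 + 77557) = 1/(-792 + 77557) = 1/76765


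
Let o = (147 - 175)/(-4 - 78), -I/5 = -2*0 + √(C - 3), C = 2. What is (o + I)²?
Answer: (14 - 205*I)²/1681 ≈ -24.883 - 3.4146*I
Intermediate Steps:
I = -5*I (I = -5*(-2*0 + √(2 - 3)) = -5*(0 + √(-1)) = -5*(0 + I) = -5*I ≈ -5.0*I)
o = 14/41 (o = -28/(-82) = -28*(-1/82) = 14/41 ≈ 0.34146)
(o + I)² = (14/41 - 5*I)²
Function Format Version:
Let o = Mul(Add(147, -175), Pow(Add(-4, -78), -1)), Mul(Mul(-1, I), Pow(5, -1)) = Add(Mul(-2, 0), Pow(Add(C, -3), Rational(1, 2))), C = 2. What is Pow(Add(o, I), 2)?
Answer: Mul(Rational(1, 1681), Pow(Add(14, Mul(-205, I)), 2)) ≈ Add(-24.883, Mul(-3.4146, I))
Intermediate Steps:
I = Mul(-5, I) (I = Mul(-5, Add(Mul(-2, 0), Pow(Add(2, -3), Rational(1, 2)))) = Mul(-5, Add(0, Pow(-1, Rational(1, 2)))) = Mul(-5, Add(0, I)) = Mul(-5, I) ≈ Mul(-5.0000, I))
o = Rational(14, 41) (o = Mul(-28, Pow(-82, -1)) = Mul(-28, Rational(-1, 82)) = Rational(14, 41) ≈ 0.34146)
Pow(Add(o, I), 2) = Pow(Add(Rational(14, 41), Mul(-5, I)), 2)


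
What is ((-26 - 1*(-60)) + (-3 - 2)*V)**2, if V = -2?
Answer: 1936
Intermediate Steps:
((-26 - 1*(-60)) + (-3 - 2)*V)**2 = ((-26 - 1*(-60)) + (-3 - 2)*(-2))**2 = ((-26 + 60) - 5*(-2))**2 = (34 + 10)**2 = 44**2 = 1936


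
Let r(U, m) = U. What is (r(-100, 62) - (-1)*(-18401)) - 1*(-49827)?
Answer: 31326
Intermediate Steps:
(r(-100, 62) - (-1)*(-18401)) - 1*(-49827) = (-100 - (-1)*(-18401)) - 1*(-49827) = (-100 - 1*18401) + 49827 = (-100 - 18401) + 49827 = -18501 + 49827 = 31326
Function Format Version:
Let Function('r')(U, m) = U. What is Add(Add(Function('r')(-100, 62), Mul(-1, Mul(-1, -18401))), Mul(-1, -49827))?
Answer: 31326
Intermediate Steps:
Add(Add(Function('r')(-100, 62), Mul(-1, Mul(-1, -18401))), Mul(-1, -49827)) = Add(Add(-100, Mul(-1, Mul(-1, -18401))), Mul(-1, -49827)) = Add(Add(-100, Mul(-1, 18401)), 49827) = Add(Add(-100, -18401), 49827) = Add(-18501, 49827) = 31326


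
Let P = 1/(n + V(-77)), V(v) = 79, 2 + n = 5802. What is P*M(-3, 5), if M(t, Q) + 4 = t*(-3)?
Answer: 5/5879 ≈ 0.00085048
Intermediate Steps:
n = 5800 (n = -2 + 5802 = 5800)
P = 1/5879 (P = 1/(5800 + 79) = 1/5879 ≈ 0.00017010)
M(t, Q) = -4 - 3*t (M(t, Q) = -4 + t*(-3) = -4 - 3*t)
P*M(-3, 5) = (-4 - 3*(-3))/5879 = (-4 + 9)/5879 = (1/5879)*5 = 5/5879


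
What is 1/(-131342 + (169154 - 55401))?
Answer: -1/17589 ≈ -5.6854e-5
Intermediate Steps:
1/(-131342 + (169154 - 55401)) = 1/(-131342 + 113753) = 1/(-17589) = -1/17589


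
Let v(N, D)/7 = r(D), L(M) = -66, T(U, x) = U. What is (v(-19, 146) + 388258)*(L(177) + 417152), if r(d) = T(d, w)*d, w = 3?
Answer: 224171212420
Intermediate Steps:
r(d) = d**2 (r(d) = d*d = d**2)
v(N, D) = 7*D**2
(v(-19, 146) + 388258)*(L(177) + 417152) = (7*146**2 + 388258)*(-66 + 417152) = (7*21316 + 388258)*417086 = (149212 + 388258)*417086 = 537470*417086 = 224171212420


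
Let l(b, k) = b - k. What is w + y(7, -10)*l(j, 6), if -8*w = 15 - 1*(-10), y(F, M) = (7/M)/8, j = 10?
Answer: -139/40 ≈ -3.4750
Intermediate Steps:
y(F, M) = 7/(8*M) (y(F, M) = (7/M)*(⅛) = 7/(8*M))
w = -25/8 (w = -(15 - 1*(-10))/8 = -(15 + 10)/8 = -⅛*25 = -25/8 ≈ -3.1250)
w + y(7, -10)*l(j, 6) = -25/8 + ((7/8)/(-10))*(10 - 1*6) = -25/8 + ((7/8)*(-⅒))*(10 - 6) = -25/8 - 7/80*4 = -25/8 - 7/20 = -139/40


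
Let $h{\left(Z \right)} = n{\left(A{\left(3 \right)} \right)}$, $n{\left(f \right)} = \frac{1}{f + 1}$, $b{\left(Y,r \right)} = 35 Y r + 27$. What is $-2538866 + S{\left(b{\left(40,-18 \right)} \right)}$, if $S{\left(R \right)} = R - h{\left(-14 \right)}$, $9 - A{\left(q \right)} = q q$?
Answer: $-2564040$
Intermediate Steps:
$b{\left(Y,r \right)} = 27 + 35 Y r$ ($b{\left(Y,r \right)} = 35 Y r + 27 = 27 + 35 Y r$)
$A{\left(q \right)} = 9 - q^{2}$ ($A{\left(q \right)} = 9 - q q = 9 - q^{2}$)
$n{\left(f \right)} = \frac{1}{1 + f}$
$h{\left(Z \right)} = 1$ ($h{\left(Z \right)} = \frac{1}{1 + \left(9 - 3^{2}\right)} = \frac{1}{1 + \left(9 - 9\right)} = \frac{1}{1 + 0} = 1^{-1} = 1$)
$S{\left(R \right)} = -1 + R$ ($S{\left(R \right)} = R - 1 = -1 + R$)
$-2538866 + S{\left(b{\left(40,-18 \right)} \right)} = -2538866 + \left(-1 + \left(27 + 35 \cdot 40 \left(-18\right)\right)\right) = -2538866 + \left(-1 + \left(27 - 25200\right)\right) = -2538866 - 25174 = -2564040$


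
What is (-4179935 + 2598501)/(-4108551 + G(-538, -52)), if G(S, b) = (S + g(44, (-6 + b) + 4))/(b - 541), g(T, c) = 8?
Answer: 937790362/2436370213 ≈ 0.38491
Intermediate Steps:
G(S, b) = (8 + S)/(-541 + b) (G(S, b) = (S + 8)/(b - 541) = (8 + S)/(-541 + b))
(-4179935 + 2598501)/(-4108551 + G(-538, -52)) = (-4179935 + 2598501)/(-4108551 + (8 - 538)/(-541 - 52)) = -1581434/(-4108551 - 530/(-593)) = -1581434/(-4108551 - 1/593*(-530)) = -1581434/(-4108551 + 530/593) = -1581434/(-2436370213/593) = -1581434*(-593/2436370213) = 937790362/2436370213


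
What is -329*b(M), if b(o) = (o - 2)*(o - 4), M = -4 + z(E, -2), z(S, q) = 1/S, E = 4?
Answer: -234577/16 ≈ -14661.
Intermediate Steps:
M = -15/4 (M = -4 + 1/4 = -4 + ¼ = -15/4 ≈ -3.7500)
b(o) = (-4 + o)*(-2 + o) (b(o) = (-2 + o)*(-4 + o) = (-4 + o)*(-2 + o))
-329*b(M) = -329*(8 + (-15/4)² - 6*(-15/4)) = -329*(8 + 225/16 + 45/2) = -329*713/16 = -234577/16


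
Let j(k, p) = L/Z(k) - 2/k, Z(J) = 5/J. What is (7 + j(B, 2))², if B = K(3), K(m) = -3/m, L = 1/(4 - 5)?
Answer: 2116/25 ≈ 84.640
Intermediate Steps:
L = -1 (L = 1/(-1) = -1)
B = -1 (B = -3/3 = -3*⅓ = -1)
j(k, p) = -2/k - k/5 (j(k, p) = -1/(5/k) - 2/k = -k/5 - 2/k = -2/k - k/5)
(7 + j(B, 2))² = (7 + (-2/(-1) - ⅕*(-1)))² = (7 + (-2*(-1) + ⅕))² = (7 + (2 + ⅕))² = (7 + 11/5)² = (46/5)² = 2116/25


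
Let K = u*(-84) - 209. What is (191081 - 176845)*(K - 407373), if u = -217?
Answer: -5542843544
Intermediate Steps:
K = 18019 (K = -217*(-84) - 209 = 18228 - 209 = 18019)
(191081 - 176845)*(K - 407373) = (191081 - 176845)*(18019 - 407373) = 14236*(-389354) = -5542843544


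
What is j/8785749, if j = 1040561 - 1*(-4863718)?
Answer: 1968093/2928583 ≈ 0.67203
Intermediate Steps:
j = 5904279 (j = 1040561 + 4863718 = 5904279)
j/8785749 = 5904279/8785749 = 5904279*(1/8785749) = 1968093/2928583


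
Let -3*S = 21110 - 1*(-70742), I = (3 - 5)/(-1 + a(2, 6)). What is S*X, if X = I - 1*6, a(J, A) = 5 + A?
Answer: 2847412/15 ≈ 1.8983e+5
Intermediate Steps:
I = -⅕ (I = (3 - 5)/(-1 + (5 + 6)) = -2/(-1 + 11) = -2/10 = -2*⅒ = -⅕ ≈ -0.20000)
X = -31/5 (X = -⅕ - 1*6 = -⅕ - 6 = -31/5 ≈ -6.2000)
S = -91852/3 (S = -(21110 - 1*(-70742))/3 = -(21110 + 70742)/3 = -⅓*91852 = -91852/3 ≈ -30617.)
S*X = -91852/3*(-31/5) = 2847412/15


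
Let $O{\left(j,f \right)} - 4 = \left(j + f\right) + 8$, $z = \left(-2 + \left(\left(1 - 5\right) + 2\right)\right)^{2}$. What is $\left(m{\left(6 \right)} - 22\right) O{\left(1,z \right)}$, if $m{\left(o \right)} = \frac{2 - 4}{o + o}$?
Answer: $- \frac{3857}{6} \approx -642.83$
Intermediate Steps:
$m{\left(o \right)} = - \frac{1}{o}$ ($m{\left(o \right)} = - \frac{2}{2 o} = - 2 \frac{1}{2 o} = - \frac{1}{o}$)
$z = 16$ ($z = \left(-2 + \left(-4 + 2\right)\right)^{2} = \left(-2 - 2\right)^{2} = \left(-4\right)^{2} = 16$)
$O{\left(j,f \right)} = 12 + f + j$ ($O{\left(j,f \right)} = 4 + \left(\left(j + f\right) + 8\right) = 4 + \left(\left(f + j\right) + 8\right) = 4 + \left(8 + f + j\right) = 12 + f + j$)
$\left(m{\left(6 \right)} - 22\right) O{\left(1,z \right)} = \left(- \frac{1}{6} - 22\right) \left(12 + 16 + 1\right) = \left(\left(-1\right) \frac{1}{6} - 22\right) 29 = \left(- \frac{1}{6} - 22\right) 29 = \left(- \frac{133}{6}\right) 29 = - \frac{3857}{6}$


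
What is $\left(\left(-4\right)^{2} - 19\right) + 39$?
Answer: $36$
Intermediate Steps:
$\left(\left(-4\right)^{2} - 19\right) + 39 = \left(16 - 19\right) + 39 = -3 + 39 = 36$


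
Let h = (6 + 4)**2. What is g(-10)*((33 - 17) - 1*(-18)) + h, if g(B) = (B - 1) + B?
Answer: -614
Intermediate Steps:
g(B) = -1 + 2*B (g(B) = (-1 + B) + B = -1 + 2*B)
h = 100 (h = 10**2 = 100)
g(-10)*((33 - 17) - 1*(-18)) + h = (-1 + 2*(-10))*((33 - 17) - 1*(-18)) + 100 = (-1 - 20)*(16 + 18) + 100 = -21*34 + 100 = -714 + 100 = -614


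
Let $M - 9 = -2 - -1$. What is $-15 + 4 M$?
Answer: $17$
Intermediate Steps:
$M = 8$ ($M = 9 - 1 = 8$)
$-15 + 4 M = -15 + 4 \cdot 8 = -15 + 32 = 17$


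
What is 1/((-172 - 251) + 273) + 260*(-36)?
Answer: -1404001/150 ≈ -9360.0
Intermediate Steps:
1/((-172 - 251) + 273) + 260*(-36) = 1/(-423 + 273) - 9360 = 1/(-150) - 9360 = -1/150 - 9360 = -1404001/150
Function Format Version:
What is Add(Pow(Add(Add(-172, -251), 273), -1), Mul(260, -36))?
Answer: Rational(-1404001, 150) ≈ -9360.0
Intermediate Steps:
Add(Pow(Add(Add(-172, -251), 273), -1), Mul(260, -36)) = Add(Pow(Add(-423, 273), -1), -9360) = Add(Pow(-150, -1), -9360) = Add(Rational(-1, 150), -9360) = Rational(-1404001, 150)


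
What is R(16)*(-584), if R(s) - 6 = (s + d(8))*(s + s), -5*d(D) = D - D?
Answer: -302512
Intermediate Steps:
d(D) = 0 (d(D) = -(D - D)/5 = -⅕*0 = 0)
R(s) = 6 + 2*s² (R(s) = 6 + (s + 0)*(s + s) = 6 + s*(2*s) = 6 + 2*s²)
R(16)*(-584) = (6 + 2*16²)*(-584) = (6 + 2*256)*(-584) = (6 + 512)*(-584) = 518*(-584) = -302512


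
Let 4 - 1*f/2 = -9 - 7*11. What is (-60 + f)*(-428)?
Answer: -51360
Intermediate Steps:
f = 180 (f = 8 - 2*(-9 - 7*11) = 8 - 2*(-9 - 77) = 8 - 2*(-86) = 8 + 172 = 180)
(-60 + f)*(-428) = (-60 + 180)*(-428) = 120*(-428) = -51360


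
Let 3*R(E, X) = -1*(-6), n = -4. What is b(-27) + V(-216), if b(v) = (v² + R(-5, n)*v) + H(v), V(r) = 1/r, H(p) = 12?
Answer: 148391/216 ≈ 687.00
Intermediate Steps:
R(E, X) = 2 (R(E, X) = (-1*(-6))/3 = (⅓)*6 = 2)
b(v) = 12 + v² + 2*v (b(v) = (v² + 2*v) + 12 = 12 + v² + 2*v)
b(-27) + V(-216) = (12 + (-27)² + 2*(-27)) + 1/(-216) = (12 + 729 - 54) - 1/216 = 687 - 1/216 = 148391/216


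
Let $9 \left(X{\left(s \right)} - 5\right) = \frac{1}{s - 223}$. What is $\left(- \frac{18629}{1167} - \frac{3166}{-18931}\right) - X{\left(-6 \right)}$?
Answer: $- \frac{315623286835}{15177531699} \approx -20.795$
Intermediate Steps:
$X{\left(s \right)} = 5 + \frac{1}{9 \left(-223 + s\right)}$ ($X{\left(s \right)} = 5 + \frac{1}{9 \left(s - 223\right)} = 5 + \frac{1}{9 \left(-223 + s\right)}$)
$\left(- \frac{18629}{1167} - \frac{3166}{-18931}\right) - X{\left(-6 \right)} = \left(- \frac{18629}{1167} - \frac{3166}{-18931}\right) - \frac{-10034 + 45 \left(-6\right)}{9 \left(-223 - 6\right)} = \left(\left(-18629\right) \frac{1}{1167} - - \frac{3166}{18931}\right) - \frac{-10034 - 270}{9 \left(-229\right)} = \left(- \frac{18629}{1167} + \frac{3166}{18931}\right) - \frac{1}{9} \left(- \frac{1}{229}\right) \left(-10304\right) = - \frac{348970877}{22092477} - \frac{10304}{2061} = - \frac{315623286835}{15177531699}$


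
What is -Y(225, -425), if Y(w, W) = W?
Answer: 425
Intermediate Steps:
-Y(225, -425) = -1*(-425) = 425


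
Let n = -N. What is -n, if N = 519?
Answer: 519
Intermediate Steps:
n = -519 (n = -1*519 = -519)
-n = -1*(-519) = 519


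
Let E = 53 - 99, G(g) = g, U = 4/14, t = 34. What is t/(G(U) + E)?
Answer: -119/160 ≈ -0.74375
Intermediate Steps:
U = 2/7 (U = 4*(1/14) = 2/7 ≈ 0.28571)
E = -46
t/(G(U) + E) = 34/(2/7 - 46) = 34/(-320/7) = 34*(-7/320) = -119/160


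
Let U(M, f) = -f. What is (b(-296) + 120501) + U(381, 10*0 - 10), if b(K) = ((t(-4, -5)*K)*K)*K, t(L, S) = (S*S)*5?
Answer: -3241671489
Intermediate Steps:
t(L, S) = 5*S² (t(L, S) = S²*5 = 5*S²)
b(K) = 125*K³ (b(K) = (((5*(-5)²)*K)*K)*K = (((5*25)*K)*K)*K = ((125*K)*K)*K = (125*K²)*K = 125*K³)
(b(-296) + 120501) + U(381, 10*0 - 10) = (125*(-296)³ + 120501) - (10*0 - 10) = (125*(-25934336) + 120501) - (0 - 10) = (-3241792000 + 120501) - 1*(-10) = -3241671499 + 10 = -3241671489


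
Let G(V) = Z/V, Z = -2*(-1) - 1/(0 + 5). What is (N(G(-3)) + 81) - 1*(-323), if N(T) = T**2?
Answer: 10109/25 ≈ 404.36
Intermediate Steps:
Z = 9/5 (Z = 2 - 1/5 = 9/5 ≈ 1.8000)
G(V) = 9/(5*V)
(N(G(-3)) + 81) - 1*(-323) = (((9/5)/(-3))**2 + 81) - 1*(-323) = (((9/5)*(-1/3))**2 + 81) + 323 = ((-3/5)**2 + 81) + 323 = (9/25 + 81) + 323 = 2034/25 + 323 = 10109/25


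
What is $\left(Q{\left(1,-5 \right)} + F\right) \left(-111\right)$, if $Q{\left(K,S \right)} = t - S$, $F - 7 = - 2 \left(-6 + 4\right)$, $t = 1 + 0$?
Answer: $-1887$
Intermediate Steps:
$t = 1$
$F = 11$ ($F = 7 - 2 \left(-6 + 4\right) = 7 - -4 = 7 + 4 = 11$)
$Q{\left(K,S \right)} = 1 - S$
$\left(Q{\left(1,-5 \right)} + F\right) \left(-111\right) = \left(\left(1 - -5\right) + 11\right) \left(-111\right) = \left(\left(1 + 5\right) + 11\right) \left(-111\right) = \left(6 + 11\right) \left(-111\right) = 17 \left(-111\right) = -1887$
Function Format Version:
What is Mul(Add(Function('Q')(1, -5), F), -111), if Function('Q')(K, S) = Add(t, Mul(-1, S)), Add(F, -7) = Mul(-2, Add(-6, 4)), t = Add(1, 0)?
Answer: -1887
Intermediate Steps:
t = 1
F = 11 (F = Add(7, Mul(-2, Add(-6, 4))) = Add(7, Mul(-2, -2)) = Add(7, 4) = 11)
Function('Q')(K, S) = Add(1, Mul(-1, S))
Mul(Add(Function('Q')(1, -5), F), -111) = Mul(Add(Add(1, Mul(-1, -5)), 11), -111) = Mul(Add(Add(1, 5), 11), -111) = Mul(Add(6, 11), -111) = Mul(17, -111) = -1887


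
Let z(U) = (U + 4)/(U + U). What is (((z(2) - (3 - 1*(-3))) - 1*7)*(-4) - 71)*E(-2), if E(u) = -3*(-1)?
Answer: -75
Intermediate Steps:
z(U) = (4 + U)/(2*U) (z(U) = (4 + U)/((2*U)) = (4 + U)*(1/(2*U)) = (4 + U)/(2*U))
E(u) = 3
(((z(2) - (3 - 1*(-3))) - 1*7)*(-4) - 71)*E(-2) = ((((1/2)*(4 + 2)/2 - (3 - 1*(-3))) - 1*7)*(-4) - 71)*3 = ((((1/2)*(1/2)*6 - (3 + 3)) - 7)*(-4) - 71)*3 = (((3/2 - 1*6) - 7)*(-4) - 71)*3 = (((3/2 - 6) - 7)*(-4) - 71)*3 = ((-9/2 - 7)*(-4) - 71)*3 = (-23/2*(-4) - 71)*3 = (46 - 71)*3 = -25*3 = -75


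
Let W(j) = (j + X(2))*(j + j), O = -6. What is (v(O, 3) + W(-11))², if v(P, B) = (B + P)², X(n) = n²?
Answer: 26569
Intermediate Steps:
W(j) = 2*j*(4 + j) (W(j) = (j + 2²)*(j + j) = (j + 4)*(2*j) = (4 + j)*(2*j) = 2*j*(4 + j))
(v(O, 3) + W(-11))² = ((3 - 6)² + 2*(-11)*(4 - 11))² = ((-3)² + 2*(-11)*(-7))² = (9 + 154)² = 163² = 26569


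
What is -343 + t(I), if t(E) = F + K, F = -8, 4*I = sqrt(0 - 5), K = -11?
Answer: -362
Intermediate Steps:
I = I*sqrt(5)/4 (I = sqrt(0 - 5)/4 = sqrt(-5)/4 = (I*sqrt(5))/4 = I*sqrt(5)/4 ≈ 0.55902*I)
t(E) = -19 (t(E) = -8 - 11 = -19)
-343 + t(I) = -343 - 19 = -362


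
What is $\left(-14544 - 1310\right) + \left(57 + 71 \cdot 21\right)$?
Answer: $-14306$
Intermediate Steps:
$\left(-14544 - 1310\right) + \left(57 + 71 \cdot 21\right) = -15854 + \left(57 + 1491\right) = -15854 + 1548 = -14306$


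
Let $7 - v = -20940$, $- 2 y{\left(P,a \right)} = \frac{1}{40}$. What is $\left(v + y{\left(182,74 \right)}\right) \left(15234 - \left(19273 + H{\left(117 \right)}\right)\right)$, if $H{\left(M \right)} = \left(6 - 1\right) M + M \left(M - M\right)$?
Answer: $- \frac{484294351}{5} \approx -9.6859 \cdot 10^{7}$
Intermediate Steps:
$y{\left(P,a \right)} = - \frac{1}{80}$ ($y{\left(P,a \right)} = - \frac{1}{2 \cdot 40} = \left(- \frac{1}{2}\right) \frac{1}{40} = - \frac{1}{80}$)
$v = 20947$ ($v = 7 - -20940 = 7 + 20940 = 20947$)
$H{\left(M \right)} = 5 M$ ($H{\left(M \right)} = 5 M + M 0 = 5 M + 0 = 5 M$)
$\left(v + y{\left(182,74 \right)}\right) \left(15234 - \left(19273 + H{\left(117 \right)}\right)\right) = \left(20947 - \frac{1}{80}\right) \left(15234 - \left(19273 + 5 \cdot 117\right)\right) = \frac{1675759 \left(15234 - 19858\right)}{80} = \frac{1675759}{80} \left(-4624\right) = - \frac{484294351}{5}$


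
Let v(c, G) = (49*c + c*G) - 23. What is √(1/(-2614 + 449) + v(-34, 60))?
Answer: I*√17478664190/2165 ≈ 61.066*I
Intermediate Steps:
v(c, G) = -23 + 49*c + G*c (v(c, G) = (49*c + G*c) - 23 = -23 + 49*c + G*c)
√(1/(-2614 + 449) + v(-34, 60)) = √(1/(-2614 + 449) + (-23 + 49*(-34) + 60*(-34))) = √(1/(-2165) + (-23 - 1666 - 2040)) = √(-1/2165 - 3729) = √(-8073286/2165) = I*√17478664190/2165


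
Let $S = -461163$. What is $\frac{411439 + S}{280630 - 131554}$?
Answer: $- \frac{12431}{37269} \approx -0.33355$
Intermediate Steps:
$\frac{411439 + S}{280630 - 131554} = \frac{411439 - 461163}{280630 - 131554} = - \frac{49724}{149076} = \left(-49724\right) \frac{1}{149076} = - \frac{12431}{37269}$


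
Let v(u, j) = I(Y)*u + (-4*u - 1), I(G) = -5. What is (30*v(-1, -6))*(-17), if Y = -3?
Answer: -4080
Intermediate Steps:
v(u, j) = -1 - 9*u (v(u, j) = -5*u + (-4*u - 1) = -5*u + (-1 - 4*u) = -1 - 9*u)
(30*v(-1, -6))*(-17) = (30*(-1 - 9*(-1)))*(-17) = (30*(-1 + 9))*(-17) = (30*8)*(-17) = 240*(-17) = -4080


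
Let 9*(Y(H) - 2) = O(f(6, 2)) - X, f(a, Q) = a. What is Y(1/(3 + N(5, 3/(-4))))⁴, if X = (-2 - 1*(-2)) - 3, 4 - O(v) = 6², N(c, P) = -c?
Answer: 14641/6561 ≈ 2.2315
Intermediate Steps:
O(v) = -32 (O(v) = 4 - 1*6² = 4 - 1*36 = 4 - 36 = -32)
X = -3 (X = (-2 + 2) - 3 = 0 - 3 = -3)
Y(H) = -11/9 (Y(H) = 2 + (-32 - 1*(-3))/9 = 2 + (-32 + 3)/9 = 2 + (⅑)*(-29) = 2 - 29/9 = -11/9)
Y(1/(3 + N(5, 3/(-4))))⁴ = (-11/9)⁴ = 14641/6561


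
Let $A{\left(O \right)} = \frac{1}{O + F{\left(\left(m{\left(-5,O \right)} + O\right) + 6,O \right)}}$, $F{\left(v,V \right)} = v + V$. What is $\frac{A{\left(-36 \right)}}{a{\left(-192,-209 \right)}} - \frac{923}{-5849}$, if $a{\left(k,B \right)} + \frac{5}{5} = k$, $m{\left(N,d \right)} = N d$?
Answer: $\frac{13888993}{88050846} \approx 0.15774$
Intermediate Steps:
$a{\left(k,B \right)} = -1 + k$
$F{\left(v,V \right)} = V + v$
$A{\left(O \right)} = \frac{1}{6 - 2 O}$ ($A{\left(O \right)} = \frac{1}{O + \left(O + \left(\left(- 5 O + O\right) + 6\right)\right)} = \frac{1}{O - \left(-6 + 3 O\right)} = \frac{1}{6 - 2 O}$)
$\frac{A{\left(-36 \right)}}{a{\left(-192,-209 \right)}} - \frac{923}{-5849} = \frac{\frac{1}{2} \frac{1}{3 - -36}}{-1 - 192} - \frac{923}{-5849} = \frac{\frac{1}{2} \frac{1}{3 + 36}}{-193} - - \frac{923}{5849} = \frac{1}{2 \cdot 39} \left(- \frac{1}{193}\right) + \frac{923}{5849} = \frac{1}{2} \cdot \frac{1}{39} \left(- \frac{1}{193}\right) + \frac{923}{5849} = \frac{1}{78} \left(- \frac{1}{193}\right) + \frac{923}{5849} = - \frac{1}{15054} + \frac{923}{5849} = \frac{13888993}{88050846}$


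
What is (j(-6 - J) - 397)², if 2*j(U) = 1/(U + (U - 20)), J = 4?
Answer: 1008761121/6400 ≈ 1.5762e+5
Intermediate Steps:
j(U) = 1/(2*(-20 + 2*U)) (j(U) = 1/(2*(U + (U - 20))) = 1/(2*(U + (-20 + U))) = 1/(2*(-20 + 2*U)))
(j(-6 - J) - 397)² = (1/(4*(-10 + (-6 - 1*4))) - 397)² = (1/(4*(-10 + (-6 - 4))) - 397)² = (1/(4*(-10 - 10)) - 397)² = ((¼)/(-20) - 397)² = ((¼)*(-1/20) - 397)² = (-1/80 - 397)² = (-31761/80)² = 1008761121/6400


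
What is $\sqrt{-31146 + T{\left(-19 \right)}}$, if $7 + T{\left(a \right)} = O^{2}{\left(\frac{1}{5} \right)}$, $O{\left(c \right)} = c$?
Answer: $\frac{6 i \sqrt{21634}}{5} \approx 176.5 i$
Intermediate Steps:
$T{\left(a \right)} = - \frac{174}{25}$ ($T{\left(a \right)} = -7 + \left(\frac{1}{5}\right)^{2} = -7 + \frac{1}{25} = - \frac{174}{25}$)
$\sqrt{-31146 + T{\left(-19 \right)}} = \sqrt{-31146 - \frac{174}{25}} = \sqrt{- \frac{778824}{25}} = \frac{6 i \sqrt{21634}}{5}$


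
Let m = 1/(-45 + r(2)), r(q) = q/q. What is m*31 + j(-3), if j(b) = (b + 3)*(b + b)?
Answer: -31/44 ≈ -0.70455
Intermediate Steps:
r(q) = 1
j(b) = 2*b*(3 + b) (j(b) = (3 + b)*(2*b) = 2*b*(3 + b))
m = -1/44 (m = 1/(-45 + 1) = 1/(-44) = -1/44 ≈ -0.022727)
m*31 + j(-3) = -1/44*31 + 2*(-3)*(3 - 3) = -31/44 + 2*(-3)*0 = -31/44 + 0 = -31/44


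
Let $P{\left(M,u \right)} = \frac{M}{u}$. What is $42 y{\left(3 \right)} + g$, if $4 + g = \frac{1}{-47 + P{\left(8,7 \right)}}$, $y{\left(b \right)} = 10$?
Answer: $\frac{133529}{321} \approx 415.98$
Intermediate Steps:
$g = - \frac{1291}{321}$ ($g = -4 + \frac{1}{-47 + \frac{8}{7}} = -4 + \frac{1}{- \frac{321}{7}} = -4 - \frac{7}{321} = - \frac{1291}{321} \approx -4.0218$)
$42 y{\left(3 \right)} + g = 42 \cdot 10 - \frac{1291}{321} = 420 - \frac{1291}{321} = \frac{133529}{321}$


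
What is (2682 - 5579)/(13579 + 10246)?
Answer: -2897/23825 ≈ -0.12159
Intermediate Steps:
(2682 - 5579)/(13579 + 10246) = -2897/23825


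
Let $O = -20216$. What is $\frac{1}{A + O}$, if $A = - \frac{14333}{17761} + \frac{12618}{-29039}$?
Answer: $- \frac{515761679}{10427278426949} \approx -4.9463 \cdot 10^{-5}$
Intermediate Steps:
$A = - \frac{640324285}{515761679}$ ($A = \left(-14333\right) \frac{1}{17761} + 12618 \left(- \frac{1}{29039}\right) = - \frac{14333}{17761} - \frac{12618}{29039} = - \frac{640324285}{515761679} \approx -1.2415$)
$\frac{1}{A + O} = \frac{1}{- \frac{640324285}{515761679} - 20216} = \frac{1}{- \frac{10427278426949}{515761679}} = - \frac{515761679}{10427278426949}$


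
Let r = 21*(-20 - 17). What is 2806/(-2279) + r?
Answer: -1773589/2279 ≈ -778.23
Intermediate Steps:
r = -777 (r = 21*(-37) = -777)
2806/(-2279) + r = 2806/(-2279) - 777 = 2806*(-1/2279) - 777 = -2806/2279 - 777 = -1773589/2279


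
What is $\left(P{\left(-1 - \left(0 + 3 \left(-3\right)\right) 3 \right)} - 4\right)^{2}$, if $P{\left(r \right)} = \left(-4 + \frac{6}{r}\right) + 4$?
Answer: $\frac{2401}{169} \approx 14.207$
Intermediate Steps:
$P{\left(r \right)} = \frac{6}{r}$
$\left(P{\left(-1 - \left(0 + 3 \left(-3\right)\right) 3 \right)} - 4\right)^{2} = \left(\frac{6}{-1 - \left(0 + 3 \left(-3\right)\right) 3} - 4\right)^{2} = \left(\frac{6}{-1 - \left(0 - 9\right) 3} - 4\right)^{2} = \left(\frac{6}{-1 - \left(-9\right) 3} - 4\right)^{2} = \left(\frac{6}{-1 - -27} - 4\right)^{2} = \left(\frac{6}{-1 + 27} - 4\right)^{2} = \left(\frac{6}{26} - 4\right)^{2} = \left(6 \cdot \frac{1}{26} - 4\right)^{2} = \left(\frac{3}{13} - 4\right)^{2} = \left(- \frac{49}{13}\right)^{2} = \frac{2401}{169}$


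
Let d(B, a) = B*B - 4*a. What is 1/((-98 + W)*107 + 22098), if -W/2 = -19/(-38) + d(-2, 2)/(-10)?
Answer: 5/57097 ≈ 8.7570e-5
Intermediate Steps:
d(B, a) = B² - 4*a
W = -9/5 (W = -2*(-19/(-38) + ((-2)² - 4*2)/(-10)) = -2*(-19*(-1/38) + (4 - 8)*(-⅒)) = -2*(½ - 4*(-⅒)) = -2*(½ + ⅖) = -2*9/10 = -9/5 ≈ -1.8000)
1/((-98 + W)*107 + 22098) = 1/((-98 - 9/5)*107 + 22098) = 1/(-499/5*107 + 22098) = 1/(-53393/5 + 22098) = 1/(57097/5) = 5/57097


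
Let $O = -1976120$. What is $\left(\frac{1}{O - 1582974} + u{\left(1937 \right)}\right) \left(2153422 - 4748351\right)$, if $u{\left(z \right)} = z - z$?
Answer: $\frac{2594929}{3559094} \approx 0.7291$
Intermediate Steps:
$u{\left(z \right)} = 0$
$\left(\frac{1}{O - 1582974} + u{\left(1937 \right)}\right) \left(2153422 - 4748351\right) = \left(\frac{1}{-1976120 - 1582974} + 0\right) \left(2153422 - 4748351\right) = \left(\frac{1}{-3559094} + 0\right) \left(-2594929\right) = \left(- \frac{1}{3559094} + 0\right) \left(-2594929\right) = \left(- \frac{1}{3559094}\right) \left(-2594929\right) = \frac{2594929}{3559094}$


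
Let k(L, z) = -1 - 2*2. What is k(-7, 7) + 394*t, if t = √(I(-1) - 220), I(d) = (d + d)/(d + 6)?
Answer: -5 + 394*I*√5510/5 ≈ -5.0 + 5849.3*I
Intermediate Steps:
I(d) = 2*d/(6 + d) (I(d) = (2*d)/(6 + d) = 2*d/(6 + d))
k(L, z) = -5 (k(L, z) = -1 - 4 = -5)
t = I*√5510/5 (t = √(2*(-1)/(6 - 1) - 220) = √(2*(-1)/5 - 220) = √(2*(-1)*(⅕) - 220) = √(-⅖ - 220) = √(-1102/5) = I*√5510/5 ≈ 14.846*I)
k(-7, 7) + 394*t = -5 + 394*(I*√5510/5) = -5 + 394*I*√5510/5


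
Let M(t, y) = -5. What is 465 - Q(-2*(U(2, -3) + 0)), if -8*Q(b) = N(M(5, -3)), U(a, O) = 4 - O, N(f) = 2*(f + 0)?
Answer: 1855/4 ≈ 463.75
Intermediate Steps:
N(f) = 2*f
Q(b) = 5/4 (Q(b) = -(-5)/4 = -1/8*(-10) = 5/4)
465 - Q(-2*(U(2, -3) + 0)) = 465 - 1*5/4 = 465 - 5/4 = 1855/4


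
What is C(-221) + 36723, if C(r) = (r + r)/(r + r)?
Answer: 36724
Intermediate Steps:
C(r) = 1 (C(r) = (2*r)/((2*r)) = (2*r)*(1/(2*r)) = 1)
C(-221) + 36723 = 1 + 36723 = 36724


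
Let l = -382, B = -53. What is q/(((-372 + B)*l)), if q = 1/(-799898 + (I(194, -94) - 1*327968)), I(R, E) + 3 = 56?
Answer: -1/183100440550 ≈ -5.4615e-12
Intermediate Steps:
I(R, E) = 53 (I(R, E) = -3 + 56 = 53)
q = -1/1127813 (q = 1/(-799898 + (53 - 1*327968)) = 1/(-799898 + (53 - 327968)) = 1/(-799898 - 327915) = 1/(-1127813) = -1/1127813 ≈ -8.8667e-7)
q/(((-372 + B)*l)) = -(-1/(382*(-372 - 53)))/1127813 = -1/(1127813*((-425*(-382)))) = -1/1127813/162350 = -1/1127813*1/162350 = -1/183100440550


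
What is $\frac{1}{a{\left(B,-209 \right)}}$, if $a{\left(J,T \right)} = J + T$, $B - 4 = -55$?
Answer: $- \frac{1}{260} \approx -0.0038462$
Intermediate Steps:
$B = -51$ ($B = 4 - 55 = -51$)
$\frac{1}{a{\left(B,-209 \right)}} = \frac{1}{-51 - 209} = \frac{1}{-260} = - \frac{1}{260}$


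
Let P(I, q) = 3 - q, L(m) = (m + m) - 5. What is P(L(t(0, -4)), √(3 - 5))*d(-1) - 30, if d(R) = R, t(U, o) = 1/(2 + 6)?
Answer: -33 + I*√2 ≈ -33.0 + 1.4142*I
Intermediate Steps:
t(U, o) = ⅛ (t(U, o) = 1/8 = ⅛)
L(m) = -5 + 2*m (L(m) = 2*m - 5 = -5 + 2*m)
P(L(t(0, -4)), √(3 - 5))*d(-1) - 30 = (3 - √(3 - 5))*(-1) - 30 = (3 - √(-2))*(-1) - 30 = (3 - I*√2)*(-1) - 30 = (-3 + I*√2) - 30 = -33 + I*√2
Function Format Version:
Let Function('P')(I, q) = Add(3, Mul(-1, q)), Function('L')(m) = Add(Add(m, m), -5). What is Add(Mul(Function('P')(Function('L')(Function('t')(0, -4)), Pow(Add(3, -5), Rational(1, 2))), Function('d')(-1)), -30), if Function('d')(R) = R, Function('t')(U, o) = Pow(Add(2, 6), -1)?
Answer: Add(-33, Mul(I, Pow(2, Rational(1, 2)))) ≈ Add(-33.000, Mul(1.4142, I))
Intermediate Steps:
Function('t')(U, o) = Rational(1, 8) (Function('t')(U, o) = Pow(8, -1) = Rational(1, 8))
Function('L')(m) = Add(-5, Mul(2, m)) (Function('L')(m) = Add(Mul(2, m), -5) = Add(-5, Mul(2, m)))
Add(Mul(Function('P')(Function('L')(Function('t')(0, -4)), Pow(Add(3, -5), Rational(1, 2))), Function('d')(-1)), -30) = Add(Mul(Add(3, Mul(-1, Pow(Add(3, -5), Rational(1, 2)))), -1), -30) = Add(Mul(Add(3, Mul(-1, Pow(-2, Rational(1, 2)))), -1), -30) = Add(Mul(Add(3, Mul(-1, Mul(I, Pow(2, Rational(1, 2))))), -1), -30) = Add(Mul(Add(3, Mul(-1, I, Pow(2, Rational(1, 2)))), -1), -30) = Add(Add(-3, Mul(I, Pow(2, Rational(1, 2)))), -30) = Add(-33, Mul(I, Pow(2, Rational(1, 2))))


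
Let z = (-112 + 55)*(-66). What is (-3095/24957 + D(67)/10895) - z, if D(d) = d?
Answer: -1022944357336/271906515 ≈ -3762.1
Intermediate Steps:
z = 3762 (z = -57*(-66) = 3762)
(-3095/24957 + D(67)/10895) - z = (-3095/24957 + 67/10895) - 1*3762 = (-3095*1/24957 + 67*(1/10895)) - 3762 = (-3095/24957 + 67/10895) - 3762 = -32047906/271906515 - 3762 = -1022944357336/271906515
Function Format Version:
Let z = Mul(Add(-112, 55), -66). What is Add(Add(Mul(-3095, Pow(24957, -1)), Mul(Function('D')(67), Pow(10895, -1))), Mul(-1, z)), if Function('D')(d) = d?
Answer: Rational(-1022944357336, 271906515) ≈ -3762.1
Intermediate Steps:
z = 3762 (z = Mul(-57, -66) = 3762)
Add(Add(Mul(-3095, Pow(24957, -1)), Mul(Function('D')(67), Pow(10895, -1))), Mul(-1, z)) = Add(Add(Mul(-3095, Pow(24957, -1)), Mul(67, Pow(10895, -1))), Mul(-1, 3762)) = Add(Add(Mul(-3095, Rational(1, 24957)), Mul(67, Rational(1, 10895))), -3762) = Add(Add(Rational(-3095, 24957), Rational(67, 10895)), -3762) = Add(Rational(-32047906, 271906515), -3762) = Rational(-1022944357336, 271906515)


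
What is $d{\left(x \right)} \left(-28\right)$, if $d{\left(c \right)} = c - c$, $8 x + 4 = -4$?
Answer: $0$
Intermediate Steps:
$x = -1$ ($x = - \frac{1}{2} + \frac{1}{8} \left(-4\right) = - \frac{1}{2} - \frac{1}{2} = -1$)
$d{\left(c \right)} = 0$
$d{\left(x \right)} \left(-28\right) = 0 \left(-28\right) = 0$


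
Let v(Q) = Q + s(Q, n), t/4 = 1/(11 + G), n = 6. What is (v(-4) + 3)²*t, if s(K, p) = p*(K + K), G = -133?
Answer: -4802/61 ≈ -78.721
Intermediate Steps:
s(K, p) = 2*K*p (s(K, p) = p*(2*K) = 2*K*p)
t = -2/61 (t = 4/(11 - 133) = 4/(-122) = 4*(-1/122) = -2/61 ≈ -0.032787)
v(Q) = 13*Q (v(Q) = Q + 2*Q*6 = Q + 12*Q = 13*Q)
(v(-4) + 3)²*t = (13*(-4) + 3)²*(-2/61) = (-52 + 3)²*(-2/61) = (-49)²*(-2/61) = 2401*(-2/61) = -4802/61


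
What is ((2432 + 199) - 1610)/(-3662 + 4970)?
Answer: 1021/1308 ≈ 0.78058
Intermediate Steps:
((2432 + 199) - 1610)/(-3662 + 4970) = (2631 - 1610)/1308 = 1021*(1/1308) = 1021/1308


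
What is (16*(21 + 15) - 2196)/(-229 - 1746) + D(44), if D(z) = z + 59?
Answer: 41009/395 ≈ 103.82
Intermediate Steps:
D(z) = 59 + z
(16*(21 + 15) - 2196)/(-229 - 1746) + D(44) = (16*(21 + 15) - 2196)/(-229 - 1746) + (59 + 44) = (16*36 - 2196)/(-1975) + 103 = (576 - 2196)*(-1/1975) + 103 = -1620*(-1/1975) + 103 = 324/395 + 103 = 41009/395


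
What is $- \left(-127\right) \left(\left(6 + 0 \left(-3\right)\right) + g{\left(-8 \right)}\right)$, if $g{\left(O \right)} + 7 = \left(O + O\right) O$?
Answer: $16129$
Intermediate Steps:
$g{\left(O \right)} = -7 + 2 O^{2}$ ($g{\left(O \right)} = -7 + \left(O + O\right) O = -7 + 2 O O = -7 + 2 O^{2}$)
$- \left(-127\right) \left(\left(6 + 0 \left(-3\right)\right) + g{\left(-8 \right)}\right) = - \left(-127\right) \left(\left(6 + 0 \left(-3\right)\right) - \left(7 - 2 \left(-8\right)^{2}\right)\right) = - \left(-127\right) \left(\left(6 + 0\right) + \left(-7 + 2 \cdot 64\right)\right) = - \left(-127\right) \left(6 + \left(-7 + 128\right)\right) = - \left(-127\right) \left(6 + 121\right) = - \left(-127\right) 127 = \left(-1\right) \left(-16129\right) = 16129$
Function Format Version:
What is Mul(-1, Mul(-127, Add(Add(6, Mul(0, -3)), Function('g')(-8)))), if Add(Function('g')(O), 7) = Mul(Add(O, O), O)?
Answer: 16129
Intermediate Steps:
Function('g')(O) = Add(-7, Mul(2, Pow(O, 2))) (Function('g')(O) = Add(-7, Mul(Add(O, O), O)) = Add(-7, Mul(Mul(2, O), O)) = Add(-7, Mul(2, Pow(O, 2))))
Mul(-1, Mul(-127, Add(Add(6, Mul(0, -3)), Function('g')(-8)))) = Mul(-1, Mul(-127, Add(Add(6, Mul(0, -3)), Add(-7, Mul(2, Pow(-8, 2)))))) = Mul(-1, Mul(-127, Add(Add(6, 0), Add(-7, Mul(2, 64))))) = Mul(-1, Mul(-127, Add(6, Add(-7, 128)))) = Mul(-1, Mul(-127, Add(6, 121))) = Mul(-1, Mul(-127, 127)) = Mul(-1, -16129) = 16129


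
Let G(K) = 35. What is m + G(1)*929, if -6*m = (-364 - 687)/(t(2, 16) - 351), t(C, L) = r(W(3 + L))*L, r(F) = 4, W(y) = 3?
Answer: 55989779/1722 ≈ 32514.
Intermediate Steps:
t(C, L) = 4*L
m = -1051/1722 (m = -(-364 - 687)/(6*(4*16 - 351)) = -(-1051)/(6*(64 - 351)) = -(-1051)/(6*(-287)) = -(-1051)*(-1)/(6*287) = -1/6*1051/287 = -1051/1722 ≈ -0.61034)
m + G(1)*929 = -1051/1722 + 35*929 = -1051/1722 + 32515 = 55989779/1722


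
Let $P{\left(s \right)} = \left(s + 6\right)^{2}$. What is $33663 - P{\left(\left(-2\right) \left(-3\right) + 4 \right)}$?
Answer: $33407$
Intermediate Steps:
$P{\left(s \right)} = \left(6 + s\right)^{2}$
$33663 - P{\left(\left(-2\right) \left(-3\right) + 4 \right)} = 33663 - \left(6 + \left(\left(-2\right) \left(-3\right) + 4\right)\right)^{2} = 33663 - \left(6 + \left(6 + 4\right)\right)^{2} = 33663 - \left(6 + 10\right)^{2} = 33663 - 16^{2} = 33663 - 256 = 33407$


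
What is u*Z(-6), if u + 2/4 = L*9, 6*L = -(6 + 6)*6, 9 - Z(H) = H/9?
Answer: -6293/6 ≈ -1048.8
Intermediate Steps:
Z(H) = 9 - H/9
L = -12 (L = (-(6 + 6)*6)/6 = (-1*12*6)/6 = (-12*6)/6 = (⅙)*(-72) = -12)
u = -217/2 (u = -½ - 12*9 = -½ - 108 = -217/2 ≈ -108.50)
u*Z(-6) = -217*(9 - ⅑*(-6))/2 = -217*(9 + ⅔)/2 = -217/2*29/3 = -6293/6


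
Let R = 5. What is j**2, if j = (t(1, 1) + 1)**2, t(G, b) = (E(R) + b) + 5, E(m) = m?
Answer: 20736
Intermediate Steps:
t(G, b) = 10 + b (t(G, b) = (5 + b) + 5 = 10 + b)
j = 144 (j = ((10 + 1) + 1)**2 = (11 + 1)**2 = 12**2 = 144)
j**2 = 144**2 = 20736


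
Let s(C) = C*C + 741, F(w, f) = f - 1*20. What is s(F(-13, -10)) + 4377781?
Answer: 4379422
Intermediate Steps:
F(w, f) = -20 + f (F(w, f) = f - 20 = -20 + f)
s(C) = 741 + C² (s(C) = C² + 741 = 741 + C²)
s(F(-13, -10)) + 4377781 = (741 + (-20 - 10)²) + 4377781 = (741 + (-30)²) + 4377781 = (741 + 900) + 4377781 = 1641 + 4377781 = 4379422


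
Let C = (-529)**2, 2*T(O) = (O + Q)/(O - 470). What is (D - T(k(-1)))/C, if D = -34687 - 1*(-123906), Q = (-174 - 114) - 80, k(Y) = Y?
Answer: 28014643/87870074 ≈ 0.31882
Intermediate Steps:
Q = -368 (Q = -288 - 80 = -368)
T(O) = (-368 + O)/(2*(-470 + O)) (T(O) = ((O - 368)/(O - 470))/2 = ((-368 + O)/(-470 + O))/2 = (-368 + O)/(2*(-470 + O)))
D = 89219 (D = -34687 + 123906 = 89219)
C = 279841
(D - T(k(-1)))/C = (89219 - (-368 - 1)/(2*(-470 - 1)))/279841 = (89219 - (-369)/(2*(-471)))*(1/279841) = (89219 - (-1)*(-369)/(2*471))*(1/279841) = (89219 - 1*123/314)*(1/279841) = (89219 - 123/314)*(1/279841) = (28014643/314)*(1/279841) = 28014643/87870074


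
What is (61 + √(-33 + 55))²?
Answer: (61 + √22)² ≈ 4315.2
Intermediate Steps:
(61 + √(-33 + 55))² = (61 + √22)²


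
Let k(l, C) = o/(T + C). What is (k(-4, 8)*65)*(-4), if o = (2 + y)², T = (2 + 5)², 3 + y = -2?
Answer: -780/19 ≈ -41.053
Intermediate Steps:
y = -5 (y = -3 - 2 = -5)
T = 49 (T = 7² = 49)
o = 9 (o = (2 - 5)² = (-3)² = 9)
k(l, C) = 9/(49 + C)
(k(-4, 8)*65)*(-4) = ((9/(49 + 8))*65)*(-4) = ((9/57)*65)*(-4) = ((9*(1/57))*65)*(-4) = ((3/19)*65)*(-4) = (195/19)*(-4) = -780/19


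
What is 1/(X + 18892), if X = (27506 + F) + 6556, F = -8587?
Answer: 1/44367 ≈ 2.2539e-5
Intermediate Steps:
X = 25475 (X = (27506 - 8587) + 6556 = 18919 + 6556 = 25475)
1/(X + 18892) = 1/(25475 + 18892) = 1/44367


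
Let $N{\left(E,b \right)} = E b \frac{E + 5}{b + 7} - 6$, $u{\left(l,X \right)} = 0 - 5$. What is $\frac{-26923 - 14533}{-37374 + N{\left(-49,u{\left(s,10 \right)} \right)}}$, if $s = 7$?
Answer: $\frac{20728}{21385} \approx 0.96928$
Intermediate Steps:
$u{\left(l,X \right)} = -5$ ($u{\left(l,X \right)} = 0 - 5 = -5$)
$N{\left(E,b \right)} = -6 + \frac{E b \left(5 + E\right)}{7 + b}$ ($N{\left(E,b \right)} = E b \frac{5 + E}{7 + b} - 6 = \frac{E b \left(5 + E\right)}{7 + b} - 6 = -6 + \frac{E b \left(5 + E\right)}{7 + b}$)
$\frac{-26923 - 14533}{-37374 + N{\left(-49,u{\left(s,10 \right)} \right)}} = \frac{-26923 - 14533}{-37374 + \frac{-42 - -30 - 5 \left(-49\right)^{2} + 5 \left(-49\right) \left(-5\right)}{7 - 5}} = - \frac{41456}{-37374 + \frac{-42 + 30 - 12005 + 1225}{2}} = - \frac{41456}{-37374 + \frac{1}{2} \left(-10792\right)} = - \frac{41456}{-37374 - 5396} = - \frac{41456}{-42770} = \left(-41456\right) \left(- \frac{1}{42770}\right) = \frac{20728}{21385}$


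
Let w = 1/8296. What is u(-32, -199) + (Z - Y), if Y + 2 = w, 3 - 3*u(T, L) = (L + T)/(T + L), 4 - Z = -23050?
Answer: 573834317/24888 ≈ 23057.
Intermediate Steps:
Z = 23054 (Z = 4 - 1*(-23050) = 4 + 23050 = 23054)
u(T, L) = ⅔ (u(T, L) = 1 - (L + T)/(3*(T + L)) = 1 - (L + T)/(3*(L + T)) = 1 - ⅓*1 = 1 - ⅓ = ⅔)
w = 1/8296 ≈ 0.00012054
Y = -16591/8296 (Y = -2 + 1/8296 = -16591/8296 ≈ -1.9999)
u(-32, -199) + (Z - Y) = ⅔ + (23054 - 1*(-16591/8296)) = ⅔ + (23054 + 16591/8296) = ⅔ + 191272575/8296 = 573834317/24888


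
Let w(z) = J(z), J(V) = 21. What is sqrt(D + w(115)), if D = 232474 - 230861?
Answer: sqrt(1634) ≈ 40.423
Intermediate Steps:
w(z) = 21
D = 1613
sqrt(D + w(115)) = sqrt(1613 + 21) = sqrt(1634)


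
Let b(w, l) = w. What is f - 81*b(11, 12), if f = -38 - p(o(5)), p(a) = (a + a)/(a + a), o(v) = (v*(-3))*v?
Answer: -930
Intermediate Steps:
o(v) = -3*v² (o(v) = (-3*v)*v = -3*v²)
p(a) = 1 (p(a) = (2*a)/((2*a)) = (2*a)*(1/(2*a)) = 1)
f = -39 (f = -38 - 1*1 = -38 - 1 = -39)
f - 81*b(11, 12) = -39 - 81*11 = -39 - 891 = -930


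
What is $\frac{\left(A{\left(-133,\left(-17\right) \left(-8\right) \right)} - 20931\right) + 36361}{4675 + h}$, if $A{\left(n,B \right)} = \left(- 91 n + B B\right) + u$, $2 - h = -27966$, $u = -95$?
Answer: $\frac{45934}{32643} \approx 1.4072$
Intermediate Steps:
$h = 27968$ ($h = 2 - -27966 = 2 + 27966 = 27968$)
$A{\left(n,B \right)} = -95 + B^{2} - 91 n$ ($A{\left(n,B \right)} = \left(- 91 n + B B\right) - 95 = \left(- 91 n + B^{2}\right) - 95 = \left(B^{2} - 91 n\right) - 95 = -95 + B^{2} - 91 n$)
$\frac{\left(A{\left(-133,\left(-17\right) \left(-8\right) \right)} - 20931\right) + 36361}{4675 + h} = \frac{\left(\left(-95 + \left(\left(-17\right) \left(-8\right)\right)^{2} - -12103\right) - 20931\right) + 36361}{4675 + 27968} = \frac{\left(\left(-95 + 136^{2} + 12103\right) - 20931\right) + 36361}{32643} = \left(\left(\left(-95 + 18496 + 12103\right) - 20931\right) + 36361\right) \frac{1}{32643} = \left(\left(30504 - 20931\right) + 36361\right) \frac{1}{32643} = \left(9573 + 36361\right) \frac{1}{32643} = 45934 \cdot \frac{1}{32643} = \frac{45934}{32643}$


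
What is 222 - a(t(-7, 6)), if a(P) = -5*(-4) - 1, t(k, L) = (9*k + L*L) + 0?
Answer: 203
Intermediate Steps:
t(k, L) = L² + 9*k (t(k, L) = (9*k + L²) + 0 = (L² + 9*k) + 0 = L² + 9*k)
a(P) = 19 (a(P) = 20 - 1 = 19)
222 - a(t(-7, 6)) = 222 - 1*19 = 222 - 19 = 203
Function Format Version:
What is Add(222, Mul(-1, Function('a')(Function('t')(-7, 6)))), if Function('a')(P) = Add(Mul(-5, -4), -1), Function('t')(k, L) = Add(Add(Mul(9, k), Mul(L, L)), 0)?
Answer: 203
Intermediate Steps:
Function('t')(k, L) = Add(Pow(L, 2), Mul(9, k)) (Function('t')(k, L) = Add(Add(Mul(9, k), Pow(L, 2)), 0) = Add(Add(Pow(L, 2), Mul(9, k)), 0) = Add(Pow(L, 2), Mul(9, k)))
Function('a')(P) = 19 (Function('a')(P) = Add(20, -1) = 19)
Add(222, Mul(-1, Function('a')(Function('t')(-7, 6)))) = Add(222, Mul(-1, 19)) = Add(222, -19) = 203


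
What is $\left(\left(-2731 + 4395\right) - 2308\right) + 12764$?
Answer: $12120$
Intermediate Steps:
$\left(\left(-2731 + 4395\right) - 2308\right) + 12764 = \left(1664 - 2308\right) + 12764 = -644 + 12764 = 12120$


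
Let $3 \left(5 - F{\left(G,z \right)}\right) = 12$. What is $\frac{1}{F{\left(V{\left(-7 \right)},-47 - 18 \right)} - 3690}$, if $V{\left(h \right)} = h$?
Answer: $- \frac{1}{3689} \approx -0.00027108$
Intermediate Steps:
$F{\left(G,z \right)} = 1$ ($F{\left(G,z \right)} = 5 - 4 = 1$)
$\frac{1}{F{\left(V{\left(-7 \right)},-47 - 18 \right)} - 3690} = \frac{1}{1 - 3690} = \frac{1}{-3689} = - \frac{1}{3689}$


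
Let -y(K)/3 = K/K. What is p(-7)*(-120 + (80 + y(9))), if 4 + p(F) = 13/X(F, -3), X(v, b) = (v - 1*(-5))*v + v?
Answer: 645/7 ≈ 92.143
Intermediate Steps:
X(v, b) = v + v*(5 + v) (X(v, b) = (v + 5)*v + v = (5 + v)*v + v = v*(5 + v) + v = v + v*(5 + v))
p(F) = -4 + 13/(F*(6 + F)) (p(F) = -4 + 13/((F*(6 + F))) = -4 + 13*(1/(F*(6 + F))) = -4 + 13/(F*(6 + F)))
y(K) = -3 (y(K) = -3*K/K = -3*1 = -3)
p(-7)*(-120 + (80 + y(9))) = (-4 + 13/(-7*(6 - 7)))*(-120 + (80 - 3)) = (-4 + 13*(-1/7)/(-1))*(-120 + 77) = (-4 + 13*(-1/7)*(-1))*(-43) = (-4 + 13/7)*(-43) = -15/7*(-43) = 645/7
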